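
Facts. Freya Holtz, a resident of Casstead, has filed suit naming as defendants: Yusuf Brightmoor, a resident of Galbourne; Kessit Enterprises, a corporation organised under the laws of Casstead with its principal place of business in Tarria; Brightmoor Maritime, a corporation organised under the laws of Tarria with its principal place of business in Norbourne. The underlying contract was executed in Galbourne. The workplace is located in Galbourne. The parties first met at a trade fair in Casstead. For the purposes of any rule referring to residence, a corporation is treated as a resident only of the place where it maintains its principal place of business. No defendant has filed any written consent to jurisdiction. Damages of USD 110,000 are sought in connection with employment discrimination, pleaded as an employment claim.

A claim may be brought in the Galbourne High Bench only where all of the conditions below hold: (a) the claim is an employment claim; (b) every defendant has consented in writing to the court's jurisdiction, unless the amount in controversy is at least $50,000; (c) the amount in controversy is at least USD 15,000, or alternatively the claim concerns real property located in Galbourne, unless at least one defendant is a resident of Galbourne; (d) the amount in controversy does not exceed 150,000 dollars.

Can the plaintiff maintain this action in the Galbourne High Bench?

Yes

The Galbourne High Bench:
  (a) The claim is an employment claim. Condition met.
  (b) No such written consent has been filed. The proviso rescues it, though: the amount in controversy is 110,000 dollars, which meets the $50,000 floor. Met.
  (c) The amount in controversy is USD 110,000, which meets the USD 15,000 floor, so this disjunct is met. Met.
  (d) The amount in controversy is USD 110,000, within the $150,000 ceiling. Met.
  → Every requirement is satisfied — jurisdiction.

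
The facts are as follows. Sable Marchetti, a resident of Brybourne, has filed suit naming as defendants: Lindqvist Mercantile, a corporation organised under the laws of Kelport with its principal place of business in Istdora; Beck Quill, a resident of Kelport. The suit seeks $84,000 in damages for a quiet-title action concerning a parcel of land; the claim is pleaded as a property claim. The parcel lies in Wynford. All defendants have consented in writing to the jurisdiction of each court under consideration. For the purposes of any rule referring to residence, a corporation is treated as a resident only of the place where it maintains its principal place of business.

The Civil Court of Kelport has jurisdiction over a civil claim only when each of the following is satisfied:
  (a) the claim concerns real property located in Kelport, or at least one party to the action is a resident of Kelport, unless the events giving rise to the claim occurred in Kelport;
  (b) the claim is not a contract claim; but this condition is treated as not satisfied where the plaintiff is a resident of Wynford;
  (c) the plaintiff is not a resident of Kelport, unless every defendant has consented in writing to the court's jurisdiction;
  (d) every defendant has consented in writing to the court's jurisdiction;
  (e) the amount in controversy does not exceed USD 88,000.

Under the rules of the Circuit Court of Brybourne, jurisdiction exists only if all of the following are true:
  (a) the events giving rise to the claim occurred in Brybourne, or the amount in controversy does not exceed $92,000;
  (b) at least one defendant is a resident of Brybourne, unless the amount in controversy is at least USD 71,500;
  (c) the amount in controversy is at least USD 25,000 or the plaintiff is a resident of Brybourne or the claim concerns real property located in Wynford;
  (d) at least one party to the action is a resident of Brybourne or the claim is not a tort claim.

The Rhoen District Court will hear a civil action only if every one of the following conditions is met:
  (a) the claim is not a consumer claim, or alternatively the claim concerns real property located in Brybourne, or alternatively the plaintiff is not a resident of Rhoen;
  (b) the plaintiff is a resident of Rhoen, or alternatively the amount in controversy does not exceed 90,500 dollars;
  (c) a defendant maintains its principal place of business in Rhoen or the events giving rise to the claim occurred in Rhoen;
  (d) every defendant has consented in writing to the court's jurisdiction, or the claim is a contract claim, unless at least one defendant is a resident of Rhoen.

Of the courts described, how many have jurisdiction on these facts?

The Civil Court of Kelport:
  (a) Beck Quill resides in Kelport — that alternative is enough. Condition met.
  (b) The claim is a property claim, not a contract claim. And the carve-out is inapplicable — the plaintiff resides in Brybourne, not Wynford. Met.
  (c) The plaintiff resides in Brybourne, which is not Kelport. Satisfied.
  (d) Every defendant has filed written consent. Met.
  (e) The amount in controversy is USD 84,000, within the $88,000 ceiling. Condition met.
  → Every requirement is satisfied — jurisdiction.
The Circuit Court of Brybourne:
  (a) The amount in controversy is 84,000 dollars, within the USD 92,000 ceiling, which satisfies one of the alternatives. Condition met.
  (b) No defendant resides in Brybourne (they reside in Istdora, Kelport). But the amount in controversy is $84,000, which meets the USD 71,500 floor, and the 'unless' clause therefore excuses the requirement. Satisfied.
  (c) The amount in controversy is $84,000, which meets the USD 25,000 floor, so one alternative holds. Met.
  (d) Sable Marchetti resides in Brybourne, so one alternative holds. Satisfied.
  → Every requirement is satisfied — jurisdiction.
The Rhoen District Court:
  (a) The claim is a property claim, not a consumer claim, so this disjunct is met. Satisfied.
  (b) The amount in controversy is $84,000, within the 90,500 dollars ceiling — that alternative is enough. Met.
  (c) The corporate defendant(s) have their principal place of business in Istdora, not Rhoen; the operative events occurred in Wynford, not Rhoen — no alternative holds. Condition not met.
  (d) Every defendant has filed written consent, which satisfies one of the alternatives. Met.
  → At least one condition fails; no jurisdiction.
Courts with jurisdiction: the Civil Court of Kelport, the Circuit Court of Brybourne — 2 in total.

2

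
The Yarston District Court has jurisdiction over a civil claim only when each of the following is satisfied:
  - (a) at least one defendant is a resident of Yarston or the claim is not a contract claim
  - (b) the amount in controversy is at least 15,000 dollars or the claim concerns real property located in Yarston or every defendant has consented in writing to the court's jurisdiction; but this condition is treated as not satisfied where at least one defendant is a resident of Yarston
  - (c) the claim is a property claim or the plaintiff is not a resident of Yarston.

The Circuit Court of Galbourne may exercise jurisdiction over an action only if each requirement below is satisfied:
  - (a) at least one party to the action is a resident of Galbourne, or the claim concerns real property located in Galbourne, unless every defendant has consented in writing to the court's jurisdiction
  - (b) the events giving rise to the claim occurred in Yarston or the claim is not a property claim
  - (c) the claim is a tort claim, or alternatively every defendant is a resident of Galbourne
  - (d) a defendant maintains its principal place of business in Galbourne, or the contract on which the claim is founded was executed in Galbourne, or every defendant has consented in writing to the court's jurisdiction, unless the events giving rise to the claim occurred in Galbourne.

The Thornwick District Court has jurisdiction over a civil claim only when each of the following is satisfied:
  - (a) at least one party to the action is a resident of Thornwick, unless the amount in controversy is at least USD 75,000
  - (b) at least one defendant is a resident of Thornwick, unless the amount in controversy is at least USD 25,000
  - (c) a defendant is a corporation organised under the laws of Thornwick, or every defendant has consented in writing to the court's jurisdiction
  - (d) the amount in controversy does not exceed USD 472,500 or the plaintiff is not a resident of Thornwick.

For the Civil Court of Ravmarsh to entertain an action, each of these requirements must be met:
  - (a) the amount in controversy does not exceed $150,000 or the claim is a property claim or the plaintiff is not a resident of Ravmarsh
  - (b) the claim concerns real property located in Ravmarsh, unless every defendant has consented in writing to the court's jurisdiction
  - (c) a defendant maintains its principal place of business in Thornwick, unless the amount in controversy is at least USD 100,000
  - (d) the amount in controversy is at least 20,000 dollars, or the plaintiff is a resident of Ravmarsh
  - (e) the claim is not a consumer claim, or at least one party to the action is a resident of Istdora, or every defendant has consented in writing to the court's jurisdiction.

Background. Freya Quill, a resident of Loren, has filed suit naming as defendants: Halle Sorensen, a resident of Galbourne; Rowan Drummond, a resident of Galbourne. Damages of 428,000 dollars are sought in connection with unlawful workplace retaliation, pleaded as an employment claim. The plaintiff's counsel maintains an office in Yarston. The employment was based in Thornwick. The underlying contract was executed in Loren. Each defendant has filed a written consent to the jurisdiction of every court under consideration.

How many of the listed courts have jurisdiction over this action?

4

The Yarston District Court:
  (a) The claim is an employment claim, not a contract claim — that alternative is enough. Met.
  (b) The amount in controversy is $428,000, which meets the 15,000 dollars floor, so this disjunct is met. The carve-out does not apply: no defendant resides in Yarston (they reside in Galbourne, Galbourne). Satisfied.
  (c) The plaintiff resides in Loren, which is not Yarston, so one alternative holds. Satisfied.
  → All conditions met; jurisdiction exists.
The Circuit Court of Galbourne:
  (a) Halle Sorensen resides in Galbourne — that alternative is enough. Satisfied.
  (b) The claim is an employment claim, not a property claim, so one alternative holds. Met.
  (c) The defendants reside as follows — Halle Sorensen in Galbourne, Rowan Drummond in Galbourne — all in Galbourne, so this disjunct is met. Met.
  (d) Every defendant has filed written consent — that alternative is enough. Condition met.
  → All conditions met; jurisdiction exists.
The Thornwick District Court:
  (a) No party resides in Thornwick. But the amount in controversy is $428,000, which meets the 75,000 dollars floor, and the 'unless' clause therefore excuses the requirement. Met.
  (b) No defendant resides in Thornwick (they reside in Galbourne, Galbourne). However, the amount in controversy is $428,000, which meets the USD 25,000 floor, so the 'unless' proviso supplies this condition. Satisfied.
  (c) Every defendant has filed written consent, so this disjunct is met. Condition met.
  (d) The amount in controversy is 428,000 dollars, within the 472,500 dollars ceiling, so this disjunct is met. Condition met.
  → The court has jurisdiction.
The Civil Court of Ravmarsh:
  (a) The plaintiff resides in Loren, which is not Ravmarsh — that alternative is enough. Satisfied.
  (b) The claim does not concern real property. However, every defendant has filed written consent, so the 'unless' proviso supplies this condition. Satisfied.
  (c) No defendant is a corporation. However, the amount in controversy is 428,000 dollars, which meets the 100,000 dollars floor, so the 'unless' proviso supplies this condition. Satisfied.
  (d) The amount in controversy is $428,000, which meets the $20,000 floor, which satisfies one of the alternatives. Condition met.
  (e) The claim is an employment claim, not a consumer claim — that alternative is enough. Condition met.
  → All conditions met; jurisdiction exists.
Courts with jurisdiction: the Yarston District Court, the Circuit Court of Galbourne, the Thornwick District Court, the Civil Court of Ravmarsh — 4 in total.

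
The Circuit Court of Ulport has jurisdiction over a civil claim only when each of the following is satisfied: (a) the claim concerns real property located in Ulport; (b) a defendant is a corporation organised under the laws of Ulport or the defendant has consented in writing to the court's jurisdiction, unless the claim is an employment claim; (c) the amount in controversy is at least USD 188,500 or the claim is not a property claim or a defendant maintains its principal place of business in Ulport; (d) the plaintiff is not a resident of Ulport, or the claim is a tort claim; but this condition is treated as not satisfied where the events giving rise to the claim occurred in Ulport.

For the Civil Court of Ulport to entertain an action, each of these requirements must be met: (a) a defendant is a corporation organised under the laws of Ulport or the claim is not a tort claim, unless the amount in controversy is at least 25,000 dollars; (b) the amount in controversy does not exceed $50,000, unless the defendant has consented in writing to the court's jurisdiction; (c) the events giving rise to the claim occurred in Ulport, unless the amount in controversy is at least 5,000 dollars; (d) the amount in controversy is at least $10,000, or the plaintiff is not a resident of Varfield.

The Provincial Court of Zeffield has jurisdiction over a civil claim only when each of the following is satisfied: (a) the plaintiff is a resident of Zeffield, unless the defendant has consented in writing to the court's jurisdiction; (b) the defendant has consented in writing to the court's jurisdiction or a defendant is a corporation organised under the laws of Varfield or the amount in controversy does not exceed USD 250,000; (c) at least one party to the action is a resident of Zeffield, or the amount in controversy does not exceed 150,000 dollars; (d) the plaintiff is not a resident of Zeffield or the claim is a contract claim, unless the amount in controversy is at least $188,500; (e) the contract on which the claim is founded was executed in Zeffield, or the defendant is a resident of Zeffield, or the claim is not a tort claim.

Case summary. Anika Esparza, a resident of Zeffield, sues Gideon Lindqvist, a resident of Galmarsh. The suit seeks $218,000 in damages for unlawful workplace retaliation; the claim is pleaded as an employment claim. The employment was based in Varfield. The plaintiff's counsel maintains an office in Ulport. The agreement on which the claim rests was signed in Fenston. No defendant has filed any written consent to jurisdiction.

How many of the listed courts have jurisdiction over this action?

1

The Circuit Court of Ulport:
  (a) The claim does not concern real property. Not satisfied.
  (b) No defendant is a corporation; no such written consent has been filed — every alternative fails. However, the claim is an employment claim, so the 'unless' proviso supplies this condition. Met.
  (c) The amount in controversy is 218,000 dollars, which meets the USD 188,500 floor — that alternative is enough. Met.
  (d) The plaintiff resides in Zeffield, which is not Ulport, so this disjunct is met. The carve-out does not apply: the operative events occurred in Varfield, not Ulport. Condition met.
  → No jurisdiction.
The Civil Court of Ulport:
  (a) The claim is an employment claim, not a tort claim — that alternative is enough. Condition met.
  (b) The amount in controversy is 218,000 dollars, above the $50,000 ceiling. The proviso offers no rescue either, since no such written consent has been filed. Not satisfied.
  (c) The operative events occurred in Varfield, not Ulport. But the amount in controversy is $218,000, which meets the 5,000 dollars floor, and the 'unless' clause therefore excuses the requirement. Satisfied.
  (d) The amount in controversy is USD 218,000, which meets the 10,000 dollars floor — that alternative is enough. Met.
  → The court lacks jurisdiction.
The Provincial Court of Zeffield:
  (a) The plaintiff resides in Zeffield. Condition met.
  (b) The amount in controversy is $218,000, within the 250,000 dollars ceiling — that alternative is enough. Satisfied.
  (c) Anika Esparza resides in Zeffield, which satisfies one of the alternatives. Condition met.
  (d) The plaintiff resides in Zeffield; the claim is an employment claim, not a contract claim — every alternative fails. However, the amount in controversy is $218,000, which meets the USD 188,500 floor, so the 'unless' proviso supplies this condition. Condition met.
  (e) The claim is an employment claim, not a tort claim — that alternative is enough. Met.
  → Every requirement is satisfied — jurisdiction.
Courts with jurisdiction: the Provincial Court of Zeffield — 1 in total.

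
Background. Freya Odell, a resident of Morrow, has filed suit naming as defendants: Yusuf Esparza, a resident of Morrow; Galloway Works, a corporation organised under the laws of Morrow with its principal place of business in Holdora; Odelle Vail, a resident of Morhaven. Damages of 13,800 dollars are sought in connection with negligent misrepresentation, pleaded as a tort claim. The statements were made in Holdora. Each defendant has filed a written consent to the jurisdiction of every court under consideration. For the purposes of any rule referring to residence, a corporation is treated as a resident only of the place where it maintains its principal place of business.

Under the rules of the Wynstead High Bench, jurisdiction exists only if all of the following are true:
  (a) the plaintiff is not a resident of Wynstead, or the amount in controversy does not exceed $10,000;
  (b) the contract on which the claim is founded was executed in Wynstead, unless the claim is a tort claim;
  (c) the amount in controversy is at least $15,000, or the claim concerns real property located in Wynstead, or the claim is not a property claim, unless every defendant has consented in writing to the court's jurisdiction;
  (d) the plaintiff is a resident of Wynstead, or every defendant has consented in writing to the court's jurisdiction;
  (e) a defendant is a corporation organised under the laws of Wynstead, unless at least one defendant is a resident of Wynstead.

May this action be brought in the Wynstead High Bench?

The Wynstead High Bench:
  (a) The plaintiff resides in Morrow, which is not Wynstead — that alternative is enough. Condition met.
  (b) No contract (and hence no place of execution) is alleged. However, the claim is a tort claim, so the 'unless' proviso supplies this condition. Satisfied.
  (c) The claim is a tort claim, not a property claim, which satisfies one of the alternatives. Met.
  (d) Every defendant has filed written consent, so one alternative holds. Met.
  (e) The corporate defendant(s) are organised in Morrow, not Wynstead. And no defendant resides in Wynstead (they reside in Morrow, Holdora, Morhaven), so the proviso does not save it. Not met.
  → No jurisdiction.

No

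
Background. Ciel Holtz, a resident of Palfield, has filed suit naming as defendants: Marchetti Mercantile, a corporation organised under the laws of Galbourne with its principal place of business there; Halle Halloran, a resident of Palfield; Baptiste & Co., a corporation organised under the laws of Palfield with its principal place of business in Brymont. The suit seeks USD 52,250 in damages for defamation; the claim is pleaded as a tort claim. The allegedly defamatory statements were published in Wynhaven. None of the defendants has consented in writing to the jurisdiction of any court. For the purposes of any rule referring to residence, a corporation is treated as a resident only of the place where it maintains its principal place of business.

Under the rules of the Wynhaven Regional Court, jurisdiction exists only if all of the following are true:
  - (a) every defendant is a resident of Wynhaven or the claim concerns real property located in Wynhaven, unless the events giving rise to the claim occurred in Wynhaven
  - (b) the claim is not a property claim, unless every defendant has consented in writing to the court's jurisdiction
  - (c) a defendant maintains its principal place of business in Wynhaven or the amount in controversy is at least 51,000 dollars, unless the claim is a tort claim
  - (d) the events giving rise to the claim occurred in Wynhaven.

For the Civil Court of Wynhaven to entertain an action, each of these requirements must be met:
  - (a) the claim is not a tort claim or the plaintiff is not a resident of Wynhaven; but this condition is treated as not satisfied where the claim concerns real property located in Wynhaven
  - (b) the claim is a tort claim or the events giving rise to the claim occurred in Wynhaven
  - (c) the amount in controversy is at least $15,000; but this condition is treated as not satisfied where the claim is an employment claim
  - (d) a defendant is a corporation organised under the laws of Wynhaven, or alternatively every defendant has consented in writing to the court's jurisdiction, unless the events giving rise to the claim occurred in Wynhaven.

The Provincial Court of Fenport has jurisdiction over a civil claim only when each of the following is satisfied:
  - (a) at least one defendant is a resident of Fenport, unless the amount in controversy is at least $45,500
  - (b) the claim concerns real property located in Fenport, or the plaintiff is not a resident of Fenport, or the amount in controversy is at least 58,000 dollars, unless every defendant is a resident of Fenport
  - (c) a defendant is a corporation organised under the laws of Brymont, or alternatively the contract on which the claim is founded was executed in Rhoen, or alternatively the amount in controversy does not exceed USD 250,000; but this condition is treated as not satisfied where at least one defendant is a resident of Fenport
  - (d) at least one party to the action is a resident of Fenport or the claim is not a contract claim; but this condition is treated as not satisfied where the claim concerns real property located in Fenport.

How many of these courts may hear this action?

3

The Wynhaven Regional Court:
  (a) The defendants reside as follows — Marchetti Mercantile in Galbourne, Halle Halloran in Palfield, Baptiste & Co. in Brymont — not all in Wynhaven; the claim does not concern real property — none of the alternatives is met. The proviso rescues it, though: the operative events occurred in Wynhaven. Met.
  (b) The claim is a tort claim, not a property claim. Satisfied.
  (c) The amount in controversy is $52,250, which meets the $51,000 floor, which satisfies one of the alternatives. Satisfied.
  (d) The operative events occurred in Wynhaven. Satisfied.
  → Every requirement is satisfied — jurisdiction.
The Civil Court of Wynhaven:
  (a) The plaintiff resides in Palfield, which is not Wynhaven — that alternative is enough. The exception is not triggered, since the claim does not concern real property. Satisfied.
  (b) The claim is a tort claim, so this disjunct is met. Satisfied.
  (c) The amount in controversy is 52,250 dollars, which meets the USD 15,000 floor. And the carve-out is inapplicable — the claim is a tort claim, not an employment claim. Met.
  (d) The corporate defendant(s) are organised in Galbourne, Palfield, not Wynhaven; no such written consent has been filed — no alternative holds. The proviso rescues it, though: the operative events occurred in Wynhaven. Met.
  → The court has jurisdiction.
The Provincial Court of Fenport:
  (a) No defendant resides in Fenport (they reside in Galbourne, Palfield, Brymont). But the amount in controversy is 52,250 dollars, which meets the $45,500 floor, and the 'unless' clause therefore excuses the requirement. Satisfied.
  (b) The plaintiff resides in Palfield, which is not Fenport, so this disjunct is met. Met.
  (c) The amount in controversy is $52,250, within the $250,000 ceiling — that alternative is enough. The carve-out does not apply: no defendant resides in Fenport (they reside in Galbourne, Palfield, Brymont). Met.
  (d) The claim is a tort claim, not a contract claim, so this disjunct is met. The carve-out does not apply: the claim does not concern real property. Met.
  → Jurisdiction lies.
Courts with jurisdiction: the Wynhaven Regional Court, the Civil Court of Wynhaven, the Provincial Court of Fenport — 3 in total.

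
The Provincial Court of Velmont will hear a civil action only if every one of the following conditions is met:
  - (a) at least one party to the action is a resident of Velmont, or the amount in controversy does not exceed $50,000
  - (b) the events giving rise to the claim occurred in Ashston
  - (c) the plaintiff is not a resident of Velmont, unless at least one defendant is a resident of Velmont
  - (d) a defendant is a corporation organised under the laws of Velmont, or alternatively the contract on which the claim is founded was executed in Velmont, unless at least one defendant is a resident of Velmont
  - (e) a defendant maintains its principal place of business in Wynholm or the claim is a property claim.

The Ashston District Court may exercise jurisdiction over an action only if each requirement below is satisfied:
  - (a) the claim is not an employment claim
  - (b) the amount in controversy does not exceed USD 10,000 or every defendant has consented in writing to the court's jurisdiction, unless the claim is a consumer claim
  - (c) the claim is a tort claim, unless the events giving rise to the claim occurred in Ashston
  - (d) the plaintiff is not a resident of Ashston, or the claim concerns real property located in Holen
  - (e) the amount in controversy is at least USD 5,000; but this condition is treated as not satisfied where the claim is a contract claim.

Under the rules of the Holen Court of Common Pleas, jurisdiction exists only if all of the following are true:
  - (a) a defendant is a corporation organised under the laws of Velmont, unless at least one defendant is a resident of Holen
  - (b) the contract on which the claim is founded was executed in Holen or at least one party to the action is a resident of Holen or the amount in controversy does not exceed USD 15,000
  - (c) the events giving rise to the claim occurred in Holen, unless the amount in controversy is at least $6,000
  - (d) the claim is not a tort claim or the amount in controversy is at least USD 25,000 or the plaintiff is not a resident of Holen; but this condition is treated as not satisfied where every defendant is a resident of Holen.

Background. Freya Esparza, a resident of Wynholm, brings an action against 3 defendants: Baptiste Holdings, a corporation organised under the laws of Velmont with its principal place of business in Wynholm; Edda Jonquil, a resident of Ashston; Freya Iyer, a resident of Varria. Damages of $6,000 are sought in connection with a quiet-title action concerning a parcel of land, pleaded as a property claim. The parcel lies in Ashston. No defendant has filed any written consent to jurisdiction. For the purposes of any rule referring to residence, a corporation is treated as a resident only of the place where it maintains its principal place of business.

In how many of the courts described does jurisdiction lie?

The Provincial Court of Velmont:
  (a) The amount in controversy is USD 6,000, within the USD 50,000 ceiling, so this disjunct is met. Met.
  (b) The operative events occurred in Ashston. Condition met.
  (c) The plaintiff resides in Wynholm, which is not Velmont. Condition met.
  (d) Baptiste Holdings is organised under the laws of Velmont, which satisfies one of the alternatives. Condition met.
  (e) Baptiste Holdings has its principal place of business in Wynholm, so this disjunct is met. Condition met.
  → All conditions met; jurisdiction exists.
The Ashston District Court:
  (a) The claim is a property claim, not an employment claim. Met.
  (b) The amount in controversy is 6,000 dollars, within the 10,000 dollars ceiling, so this disjunct is met. Condition met.
  (c) The claim is a property claim, not a tort claim. However, the operative events occurred in Ashston, so the 'unless' proviso supplies this condition. Condition met.
  (d) The plaintiff resides in Wynholm, which is not Ashston, so one alternative holds. Met.
  (e) The amount in controversy is 6,000 dollars, which meets the 5,000 dollars floor. And the carve-out is inapplicable — the claim is a property claim, not a contract claim. Satisfied.
  → Every requirement is satisfied — jurisdiction.
The Holen Court of Common Pleas:
  (a) Baptiste Holdings is organised under the laws of Velmont. Satisfied.
  (b) The amount in controversy is USD 6,000, within the USD 15,000 ceiling, so one alternative holds. Met.
  (c) The operative events occurred in Ashston, not Holen. The proviso rescues it, though: the amount in controversy is 6,000 dollars, which meets the 6,000 dollars floor. Condition met.
  (d) The claim is a property claim, not a tort claim — that alternative is enough. The exception is not triggered, since the defendants reside as follows — Baptiste Holdings in Wynholm, Edda Jonquil in Ashston, Freya Iyer in Varria — not all in Holen. Met.
  → Every requirement is satisfied — jurisdiction.
Courts with jurisdiction: the Provincial Court of Velmont, the Ashston District Court, the Holen Court of Common Pleas — 3 in total.

3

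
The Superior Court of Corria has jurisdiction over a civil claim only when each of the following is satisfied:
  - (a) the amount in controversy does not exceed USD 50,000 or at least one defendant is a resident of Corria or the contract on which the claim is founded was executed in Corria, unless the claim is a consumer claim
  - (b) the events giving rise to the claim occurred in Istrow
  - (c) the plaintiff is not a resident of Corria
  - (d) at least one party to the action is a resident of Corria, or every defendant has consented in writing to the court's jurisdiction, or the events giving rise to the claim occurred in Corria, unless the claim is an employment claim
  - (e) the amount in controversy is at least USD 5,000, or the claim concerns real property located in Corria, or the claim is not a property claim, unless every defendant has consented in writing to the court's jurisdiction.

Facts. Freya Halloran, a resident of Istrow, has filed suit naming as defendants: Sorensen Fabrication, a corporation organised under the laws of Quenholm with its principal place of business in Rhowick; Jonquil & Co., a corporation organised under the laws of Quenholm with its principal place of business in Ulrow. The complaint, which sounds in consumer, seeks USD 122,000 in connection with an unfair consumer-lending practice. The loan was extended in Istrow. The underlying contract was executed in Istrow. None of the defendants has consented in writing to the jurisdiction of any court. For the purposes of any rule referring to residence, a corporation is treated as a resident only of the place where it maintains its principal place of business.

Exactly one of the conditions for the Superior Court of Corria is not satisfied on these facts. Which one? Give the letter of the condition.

The Superior Court of Corria:
  (a) The amount in controversy is USD 122,000, above the USD 50,000 ceiling; no defendant resides in Corria (they reside in Rhowick, Ulrow); the contract was executed in Istrow, not Corria — every alternative fails. But the claim is a consumer claim, and the 'unless' clause therefore excuses the requirement. Satisfied.
  (b) The operative events occurred in Istrow. Satisfied.
  (c) The plaintiff resides in Istrow, which is not Corria. Condition met.
  (d) No party resides in Corria; no such written consent has been filed; the operative events occurred in Istrow, not Corria — every alternative fails. Nor does the 'unless' clause help: the claim is a consumer claim, not an employment claim. Condition not met.
  (e) The amount in controversy is USD 122,000, which meets the 5,000 dollars floor, so this disjunct is met. Met.
Only condition (d) fails.

(d)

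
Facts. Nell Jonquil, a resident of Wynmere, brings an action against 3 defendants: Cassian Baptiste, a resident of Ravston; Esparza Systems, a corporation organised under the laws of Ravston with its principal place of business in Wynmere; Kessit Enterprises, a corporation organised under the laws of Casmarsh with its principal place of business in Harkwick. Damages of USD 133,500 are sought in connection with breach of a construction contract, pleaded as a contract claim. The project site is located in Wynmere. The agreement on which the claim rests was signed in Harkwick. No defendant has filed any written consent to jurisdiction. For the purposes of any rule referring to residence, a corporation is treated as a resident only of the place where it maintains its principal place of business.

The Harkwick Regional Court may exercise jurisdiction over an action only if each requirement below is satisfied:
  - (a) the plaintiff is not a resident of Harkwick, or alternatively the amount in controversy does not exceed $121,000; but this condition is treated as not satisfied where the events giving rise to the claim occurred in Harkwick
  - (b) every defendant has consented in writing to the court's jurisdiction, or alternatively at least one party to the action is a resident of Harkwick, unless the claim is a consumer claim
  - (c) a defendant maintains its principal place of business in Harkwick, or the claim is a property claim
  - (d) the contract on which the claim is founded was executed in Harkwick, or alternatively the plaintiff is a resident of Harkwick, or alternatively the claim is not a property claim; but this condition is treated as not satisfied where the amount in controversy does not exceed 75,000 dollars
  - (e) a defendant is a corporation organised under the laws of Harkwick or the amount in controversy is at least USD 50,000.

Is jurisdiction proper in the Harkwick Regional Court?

Yes

The Harkwick Regional Court:
  (a) The plaintiff resides in Wynmere, which is not Harkwick — that alternative is enough. The carve-out does not apply: the operative events occurred in Wynmere, not Harkwick. Condition met.
  (b) Kessit Enterprises resides in Harkwick — that alternative is enough. Satisfied.
  (c) Kessit Enterprises has its principal place of business in Harkwick, so this disjunct is met. Condition met.
  (d) The contract was executed in Harkwick — that alternative is enough. The carve-out does not apply: the amount in controversy is 133,500 dollars, above the 75,000 dollars ceiling. Condition met.
  (e) The amount in controversy is USD 133,500, which meets the $50,000 floor — that alternative is enough. Condition met.
  → Every requirement is satisfied — jurisdiction.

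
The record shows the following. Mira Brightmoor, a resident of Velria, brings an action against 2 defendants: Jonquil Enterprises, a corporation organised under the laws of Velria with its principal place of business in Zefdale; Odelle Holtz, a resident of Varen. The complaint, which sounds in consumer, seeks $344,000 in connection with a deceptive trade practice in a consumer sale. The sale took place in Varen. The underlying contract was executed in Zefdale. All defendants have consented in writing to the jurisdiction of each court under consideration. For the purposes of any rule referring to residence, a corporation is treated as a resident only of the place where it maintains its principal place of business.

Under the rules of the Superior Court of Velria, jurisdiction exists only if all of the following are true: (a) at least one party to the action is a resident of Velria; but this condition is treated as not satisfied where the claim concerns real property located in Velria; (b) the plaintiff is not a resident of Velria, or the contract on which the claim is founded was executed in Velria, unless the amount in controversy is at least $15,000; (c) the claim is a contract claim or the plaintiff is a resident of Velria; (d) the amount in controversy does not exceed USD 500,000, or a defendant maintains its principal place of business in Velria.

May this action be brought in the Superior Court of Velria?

The Superior Court of Velria:
  (a) Mira Brightmoor resides in Velria. The carve-out does not apply: the claim does not concern real property. Condition met.
  (b) The plaintiff resides in Velria; the contract was executed in Zefdale, not Velria — none of the alternatives is met. However, the amount in controversy is $344,000, which meets the 15,000 dollars floor, so the 'unless' proviso supplies this condition. Condition met.
  (c) The plaintiff resides in Velria, which satisfies one of the alternatives. Satisfied.
  (d) The amount in controversy is 344,000 dollars, within the 500,000 dollars ceiling, so this disjunct is met. Met.
  → All conditions met; jurisdiction exists.

Yes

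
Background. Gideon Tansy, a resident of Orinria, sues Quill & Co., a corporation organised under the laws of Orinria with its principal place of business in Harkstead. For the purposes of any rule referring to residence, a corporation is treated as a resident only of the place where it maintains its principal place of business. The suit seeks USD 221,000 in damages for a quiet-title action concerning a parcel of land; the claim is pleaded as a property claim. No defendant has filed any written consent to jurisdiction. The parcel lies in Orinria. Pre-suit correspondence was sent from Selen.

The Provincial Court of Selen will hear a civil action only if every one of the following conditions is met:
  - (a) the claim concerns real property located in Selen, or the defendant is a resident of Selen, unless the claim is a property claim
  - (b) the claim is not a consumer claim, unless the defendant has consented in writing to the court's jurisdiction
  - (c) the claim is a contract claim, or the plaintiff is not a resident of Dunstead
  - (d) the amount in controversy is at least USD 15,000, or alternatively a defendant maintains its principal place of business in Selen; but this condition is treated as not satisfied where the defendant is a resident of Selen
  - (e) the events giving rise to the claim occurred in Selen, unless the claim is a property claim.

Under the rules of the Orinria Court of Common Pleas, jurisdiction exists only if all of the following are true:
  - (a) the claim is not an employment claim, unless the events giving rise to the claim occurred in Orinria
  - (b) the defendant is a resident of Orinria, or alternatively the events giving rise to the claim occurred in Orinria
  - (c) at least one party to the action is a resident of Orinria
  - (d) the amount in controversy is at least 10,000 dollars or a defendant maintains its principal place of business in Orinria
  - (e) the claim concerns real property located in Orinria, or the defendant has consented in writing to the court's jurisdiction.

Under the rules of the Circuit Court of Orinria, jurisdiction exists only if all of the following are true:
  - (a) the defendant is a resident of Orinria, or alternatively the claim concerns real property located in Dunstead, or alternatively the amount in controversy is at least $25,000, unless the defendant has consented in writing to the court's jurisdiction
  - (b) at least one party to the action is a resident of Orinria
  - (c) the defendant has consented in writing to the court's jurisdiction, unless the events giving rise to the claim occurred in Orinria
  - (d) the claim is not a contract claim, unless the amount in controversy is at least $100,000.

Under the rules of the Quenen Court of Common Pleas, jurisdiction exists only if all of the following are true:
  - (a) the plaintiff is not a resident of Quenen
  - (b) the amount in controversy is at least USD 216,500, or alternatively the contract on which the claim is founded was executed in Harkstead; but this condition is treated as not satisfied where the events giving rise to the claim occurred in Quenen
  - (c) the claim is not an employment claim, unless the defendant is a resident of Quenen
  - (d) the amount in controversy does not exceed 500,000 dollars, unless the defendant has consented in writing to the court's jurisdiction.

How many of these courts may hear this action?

The Provincial Court of Selen:
  (a) The property lies in Orinria, not Selen; the defendant resides in Harkstead, not Selen — no alternative holds. The proviso rescues it, though: the claim is a property claim. Met.
  (b) The claim is a property claim, not a consumer claim. Satisfied.
  (c) The plaintiff resides in Orinria, which is not Dunstead, so one alternative holds. Satisfied.
  (d) The amount in controversy is 221,000 dollars, which meets the 15,000 dollars floor — that alternative is enough. The exception is not triggered, since the defendant resides in Harkstead, not Selen. Satisfied.
  (e) The operative events occurred in Orinria, not Selen. The proviso rescues it, though: the claim is a property claim. Satisfied.
  → Jurisdiction lies.
The Orinria Court of Common Pleas:
  (a) The claim is a property claim, not an employment claim. Satisfied.
  (b) The operative events occurred in Orinria — that alternative is enough. Condition met.
  (c) Gideon Tansy resides in Orinria. Satisfied.
  (d) The amount in controversy is 221,000 dollars, which meets the $10,000 floor, which satisfies one of the alternatives. Met.
  (e) The property lies in Orinria, which satisfies one of the alternatives. Satisfied.
  → The court has jurisdiction.
The Circuit Court of Orinria:
  (a) The amount in controversy is $221,000, which meets the USD 25,000 floor — that alternative is enough. Condition met.
  (b) Gideon Tansy resides in Orinria. Satisfied.
  (c) No such written consent has been filed. However, the operative events occurred in Orinria, so the 'unless' proviso supplies this condition. Condition met.
  (d) The claim is a property claim, not a contract claim. Satisfied.
  → Jurisdiction lies.
The Quenen Court of Common Pleas:
  (a) The plaintiff resides in Orinria, which is not Quenen. Satisfied.
  (b) The amount in controversy is 221,000 dollars, which meets the $216,500 floor, which satisfies one of the alternatives. The carve-out does not apply: the operative events occurred in Orinria, not Quenen. Condition met.
  (c) The claim is a property claim, not an employment claim. Satisfied.
  (d) The amount in controversy is 221,000 dollars, within the $500,000 ceiling. Satisfied.
  → Every requirement is satisfied — jurisdiction.
Courts with jurisdiction: the Provincial Court of Selen, the Orinria Court of Common Pleas, the Circuit Court of Orinria, the Quenen Court of Common Pleas — 4 in total.

4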